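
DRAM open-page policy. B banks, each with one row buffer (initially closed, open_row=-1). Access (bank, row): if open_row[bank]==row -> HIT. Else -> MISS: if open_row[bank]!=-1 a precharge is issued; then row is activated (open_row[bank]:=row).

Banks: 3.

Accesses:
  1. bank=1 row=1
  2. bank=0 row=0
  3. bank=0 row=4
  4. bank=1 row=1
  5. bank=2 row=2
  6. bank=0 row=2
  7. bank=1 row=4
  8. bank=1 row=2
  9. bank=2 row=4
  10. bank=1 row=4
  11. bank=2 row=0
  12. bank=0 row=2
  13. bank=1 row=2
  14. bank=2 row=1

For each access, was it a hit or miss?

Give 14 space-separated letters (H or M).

Answer: M M M H M M M M M M M H M M

Derivation:
Acc 1: bank1 row1 -> MISS (open row1); precharges=0
Acc 2: bank0 row0 -> MISS (open row0); precharges=0
Acc 3: bank0 row4 -> MISS (open row4); precharges=1
Acc 4: bank1 row1 -> HIT
Acc 5: bank2 row2 -> MISS (open row2); precharges=1
Acc 6: bank0 row2 -> MISS (open row2); precharges=2
Acc 7: bank1 row4 -> MISS (open row4); precharges=3
Acc 8: bank1 row2 -> MISS (open row2); precharges=4
Acc 9: bank2 row4 -> MISS (open row4); precharges=5
Acc 10: bank1 row4 -> MISS (open row4); precharges=6
Acc 11: bank2 row0 -> MISS (open row0); precharges=7
Acc 12: bank0 row2 -> HIT
Acc 13: bank1 row2 -> MISS (open row2); precharges=8
Acc 14: bank2 row1 -> MISS (open row1); precharges=9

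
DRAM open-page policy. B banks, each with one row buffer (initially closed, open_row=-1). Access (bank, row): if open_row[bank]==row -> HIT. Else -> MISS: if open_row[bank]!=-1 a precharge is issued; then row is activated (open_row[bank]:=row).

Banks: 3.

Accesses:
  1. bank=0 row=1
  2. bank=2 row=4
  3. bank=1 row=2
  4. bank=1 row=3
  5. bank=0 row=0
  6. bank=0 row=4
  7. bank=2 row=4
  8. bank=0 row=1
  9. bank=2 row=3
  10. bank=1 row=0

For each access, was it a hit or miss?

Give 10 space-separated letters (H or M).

Acc 1: bank0 row1 -> MISS (open row1); precharges=0
Acc 2: bank2 row4 -> MISS (open row4); precharges=0
Acc 3: bank1 row2 -> MISS (open row2); precharges=0
Acc 4: bank1 row3 -> MISS (open row3); precharges=1
Acc 5: bank0 row0 -> MISS (open row0); precharges=2
Acc 6: bank0 row4 -> MISS (open row4); precharges=3
Acc 7: bank2 row4 -> HIT
Acc 8: bank0 row1 -> MISS (open row1); precharges=4
Acc 9: bank2 row3 -> MISS (open row3); precharges=5
Acc 10: bank1 row0 -> MISS (open row0); precharges=6

Answer: M M M M M M H M M M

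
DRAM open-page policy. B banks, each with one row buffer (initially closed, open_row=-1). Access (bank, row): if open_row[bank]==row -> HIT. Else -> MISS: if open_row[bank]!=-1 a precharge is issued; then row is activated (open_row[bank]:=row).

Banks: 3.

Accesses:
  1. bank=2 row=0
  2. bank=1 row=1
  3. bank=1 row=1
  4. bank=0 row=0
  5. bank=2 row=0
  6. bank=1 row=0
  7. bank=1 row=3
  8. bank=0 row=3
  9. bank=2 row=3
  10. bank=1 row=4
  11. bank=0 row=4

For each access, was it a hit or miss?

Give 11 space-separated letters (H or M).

Answer: M M H M H M M M M M M

Derivation:
Acc 1: bank2 row0 -> MISS (open row0); precharges=0
Acc 2: bank1 row1 -> MISS (open row1); precharges=0
Acc 3: bank1 row1 -> HIT
Acc 4: bank0 row0 -> MISS (open row0); precharges=0
Acc 5: bank2 row0 -> HIT
Acc 6: bank1 row0 -> MISS (open row0); precharges=1
Acc 7: bank1 row3 -> MISS (open row3); precharges=2
Acc 8: bank0 row3 -> MISS (open row3); precharges=3
Acc 9: bank2 row3 -> MISS (open row3); precharges=4
Acc 10: bank1 row4 -> MISS (open row4); precharges=5
Acc 11: bank0 row4 -> MISS (open row4); precharges=6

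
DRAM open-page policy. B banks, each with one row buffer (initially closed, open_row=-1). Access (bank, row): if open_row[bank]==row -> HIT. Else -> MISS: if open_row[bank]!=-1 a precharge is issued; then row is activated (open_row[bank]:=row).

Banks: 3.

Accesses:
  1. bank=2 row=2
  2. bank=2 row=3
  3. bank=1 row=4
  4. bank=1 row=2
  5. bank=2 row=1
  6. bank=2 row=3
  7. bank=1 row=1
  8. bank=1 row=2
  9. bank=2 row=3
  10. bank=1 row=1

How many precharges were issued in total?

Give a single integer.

Acc 1: bank2 row2 -> MISS (open row2); precharges=0
Acc 2: bank2 row3 -> MISS (open row3); precharges=1
Acc 3: bank1 row4 -> MISS (open row4); precharges=1
Acc 4: bank1 row2 -> MISS (open row2); precharges=2
Acc 5: bank2 row1 -> MISS (open row1); precharges=3
Acc 6: bank2 row3 -> MISS (open row3); precharges=4
Acc 7: bank1 row1 -> MISS (open row1); precharges=5
Acc 8: bank1 row2 -> MISS (open row2); precharges=6
Acc 9: bank2 row3 -> HIT
Acc 10: bank1 row1 -> MISS (open row1); precharges=7

Answer: 7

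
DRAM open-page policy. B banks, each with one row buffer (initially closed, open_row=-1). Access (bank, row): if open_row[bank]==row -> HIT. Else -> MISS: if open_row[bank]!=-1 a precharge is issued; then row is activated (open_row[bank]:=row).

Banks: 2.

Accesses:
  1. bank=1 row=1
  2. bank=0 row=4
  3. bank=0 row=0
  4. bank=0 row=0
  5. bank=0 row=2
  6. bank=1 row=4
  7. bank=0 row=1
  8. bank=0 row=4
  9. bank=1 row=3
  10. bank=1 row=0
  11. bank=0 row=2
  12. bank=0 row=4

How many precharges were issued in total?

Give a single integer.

Answer: 9

Derivation:
Acc 1: bank1 row1 -> MISS (open row1); precharges=0
Acc 2: bank0 row4 -> MISS (open row4); precharges=0
Acc 3: bank0 row0 -> MISS (open row0); precharges=1
Acc 4: bank0 row0 -> HIT
Acc 5: bank0 row2 -> MISS (open row2); precharges=2
Acc 6: bank1 row4 -> MISS (open row4); precharges=3
Acc 7: bank0 row1 -> MISS (open row1); precharges=4
Acc 8: bank0 row4 -> MISS (open row4); precharges=5
Acc 9: bank1 row3 -> MISS (open row3); precharges=6
Acc 10: bank1 row0 -> MISS (open row0); precharges=7
Acc 11: bank0 row2 -> MISS (open row2); precharges=8
Acc 12: bank0 row4 -> MISS (open row4); precharges=9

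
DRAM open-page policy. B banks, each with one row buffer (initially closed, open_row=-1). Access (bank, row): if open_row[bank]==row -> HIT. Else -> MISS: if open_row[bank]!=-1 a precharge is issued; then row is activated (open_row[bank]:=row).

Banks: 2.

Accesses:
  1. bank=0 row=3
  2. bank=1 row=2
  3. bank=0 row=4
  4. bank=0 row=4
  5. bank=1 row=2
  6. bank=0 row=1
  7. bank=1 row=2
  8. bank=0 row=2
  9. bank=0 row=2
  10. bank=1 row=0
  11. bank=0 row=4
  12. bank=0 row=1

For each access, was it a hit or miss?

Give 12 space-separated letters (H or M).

Answer: M M M H H M H M H M M M

Derivation:
Acc 1: bank0 row3 -> MISS (open row3); precharges=0
Acc 2: bank1 row2 -> MISS (open row2); precharges=0
Acc 3: bank0 row4 -> MISS (open row4); precharges=1
Acc 4: bank0 row4 -> HIT
Acc 5: bank1 row2 -> HIT
Acc 6: bank0 row1 -> MISS (open row1); precharges=2
Acc 7: bank1 row2 -> HIT
Acc 8: bank0 row2 -> MISS (open row2); precharges=3
Acc 9: bank0 row2 -> HIT
Acc 10: bank1 row0 -> MISS (open row0); precharges=4
Acc 11: bank0 row4 -> MISS (open row4); precharges=5
Acc 12: bank0 row1 -> MISS (open row1); precharges=6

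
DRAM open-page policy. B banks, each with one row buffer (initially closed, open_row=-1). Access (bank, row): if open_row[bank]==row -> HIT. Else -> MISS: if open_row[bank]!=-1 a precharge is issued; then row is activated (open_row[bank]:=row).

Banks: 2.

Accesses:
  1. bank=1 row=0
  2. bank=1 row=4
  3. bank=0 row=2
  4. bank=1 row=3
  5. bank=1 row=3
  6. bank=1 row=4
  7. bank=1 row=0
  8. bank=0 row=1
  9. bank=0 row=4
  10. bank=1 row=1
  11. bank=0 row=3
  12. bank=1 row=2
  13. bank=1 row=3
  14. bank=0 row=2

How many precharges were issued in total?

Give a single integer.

Acc 1: bank1 row0 -> MISS (open row0); precharges=0
Acc 2: bank1 row4 -> MISS (open row4); precharges=1
Acc 3: bank0 row2 -> MISS (open row2); precharges=1
Acc 4: bank1 row3 -> MISS (open row3); precharges=2
Acc 5: bank1 row3 -> HIT
Acc 6: bank1 row4 -> MISS (open row4); precharges=3
Acc 7: bank1 row0 -> MISS (open row0); precharges=4
Acc 8: bank0 row1 -> MISS (open row1); precharges=5
Acc 9: bank0 row4 -> MISS (open row4); precharges=6
Acc 10: bank1 row1 -> MISS (open row1); precharges=7
Acc 11: bank0 row3 -> MISS (open row3); precharges=8
Acc 12: bank1 row2 -> MISS (open row2); precharges=9
Acc 13: bank1 row3 -> MISS (open row3); precharges=10
Acc 14: bank0 row2 -> MISS (open row2); precharges=11

Answer: 11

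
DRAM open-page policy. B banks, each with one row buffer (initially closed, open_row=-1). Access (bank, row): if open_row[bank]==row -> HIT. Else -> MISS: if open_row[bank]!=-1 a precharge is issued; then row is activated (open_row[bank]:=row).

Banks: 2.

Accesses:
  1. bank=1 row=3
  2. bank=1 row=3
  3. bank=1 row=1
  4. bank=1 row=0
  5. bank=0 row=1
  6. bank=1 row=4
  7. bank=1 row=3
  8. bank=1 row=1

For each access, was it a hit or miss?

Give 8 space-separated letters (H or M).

Answer: M H M M M M M M

Derivation:
Acc 1: bank1 row3 -> MISS (open row3); precharges=0
Acc 2: bank1 row3 -> HIT
Acc 3: bank1 row1 -> MISS (open row1); precharges=1
Acc 4: bank1 row0 -> MISS (open row0); precharges=2
Acc 5: bank0 row1 -> MISS (open row1); precharges=2
Acc 6: bank1 row4 -> MISS (open row4); precharges=3
Acc 7: bank1 row3 -> MISS (open row3); precharges=4
Acc 8: bank1 row1 -> MISS (open row1); precharges=5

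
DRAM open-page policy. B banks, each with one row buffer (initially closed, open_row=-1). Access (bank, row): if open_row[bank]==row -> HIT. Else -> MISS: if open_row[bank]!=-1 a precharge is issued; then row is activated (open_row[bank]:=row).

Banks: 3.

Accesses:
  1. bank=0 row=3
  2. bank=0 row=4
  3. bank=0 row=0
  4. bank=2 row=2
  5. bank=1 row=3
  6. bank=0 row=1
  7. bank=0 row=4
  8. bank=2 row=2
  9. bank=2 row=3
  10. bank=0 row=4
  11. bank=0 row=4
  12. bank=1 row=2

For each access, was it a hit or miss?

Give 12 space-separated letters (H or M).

Acc 1: bank0 row3 -> MISS (open row3); precharges=0
Acc 2: bank0 row4 -> MISS (open row4); precharges=1
Acc 3: bank0 row0 -> MISS (open row0); precharges=2
Acc 4: bank2 row2 -> MISS (open row2); precharges=2
Acc 5: bank1 row3 -> MISS (open row3); precharges=2
Acc 6: bank0 row1 -> MISS (open row1); precharges=3
Acc 7: bank0 row4 -> MISS (open row4); precharges=4
Acc 8: bank2 row2 -> HIT
Acc 9: bank2 row3 -> MISS (open row3); precharges=5
Acc 10: bank0 row4 -> HIT
Acc 11: bank0 row4 -> HIT
Acc 12: bank1 row2 -> MISS (open row2); precharges=6

Answer: M M M M M M M H M H H M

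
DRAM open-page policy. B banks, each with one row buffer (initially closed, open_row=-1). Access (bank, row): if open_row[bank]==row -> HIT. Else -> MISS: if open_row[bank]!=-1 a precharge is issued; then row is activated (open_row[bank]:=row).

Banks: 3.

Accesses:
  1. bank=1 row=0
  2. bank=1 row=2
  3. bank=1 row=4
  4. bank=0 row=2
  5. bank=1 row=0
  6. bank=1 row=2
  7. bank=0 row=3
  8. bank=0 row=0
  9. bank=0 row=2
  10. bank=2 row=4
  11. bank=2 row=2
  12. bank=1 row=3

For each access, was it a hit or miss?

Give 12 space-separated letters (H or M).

Answer: M M M M M M M M M M M M

Derivation:
Acc 1: bank1 row0 -> MISS (open row0); precharges=0
Acc 2: bank1 row2 -> MISS (open row2); precharges=1
Acc 3: bank1 row4 -> MISS (open row4); precharges=2
Acc 4: bank0 row2 -> MISS (open row2); precharges=2
Acc 5: bank1 row0 -> MISS (open row0); precharges=3
Acc 6: bank1 row2 -> MISS (open row2); precharges=4
Acc 7: bank0 row3 -> MISS (open row3); precharges=5
Acc 8: bank0 row0 -> MISS (open row0); precharges=6
Acc 9: bank0 row2 -> MISS (open row2); precharges=7
Acc 10: bank2 row4 -> MISS (open row4); precharges=7
Acc 11: bank2 row2 -> MISS (open row2); precharges=8
Acc 12: bank1 row3 -> MISS (open row3); precharges=9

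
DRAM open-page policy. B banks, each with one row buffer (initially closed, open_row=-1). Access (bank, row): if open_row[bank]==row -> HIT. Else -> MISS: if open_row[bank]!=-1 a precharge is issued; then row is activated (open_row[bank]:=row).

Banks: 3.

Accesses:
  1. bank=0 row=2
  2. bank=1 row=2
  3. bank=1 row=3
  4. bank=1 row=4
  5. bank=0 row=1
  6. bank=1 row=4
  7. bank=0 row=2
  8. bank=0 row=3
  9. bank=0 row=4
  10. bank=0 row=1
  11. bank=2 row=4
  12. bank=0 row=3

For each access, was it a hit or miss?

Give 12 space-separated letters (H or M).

Answer: M M M M M H M M M M M M

Derivation:
Acc 1: bank0 row2 -> MISS (open row2); precharges=0
Acc 2: bank1 row2 -> MISS (open row2); precharges=0
Acc 3: bank1 row3 -> MISS (open row3); precharges=1
Acc 4: bank1 row4 -> MISS (open row4); precharges=2
Acc 5: bank0 row1 -> MISS (open row1); precharges=3
Acc 6: bank1 row4 -> HIT
Acc 7: bank0 row2 -> MISS (open row2); precharges=4
Acc 8: bank0 row3 -> MISS (open row3); precharges=5
Acc 9: bank0 row4 -> MISS (open row4); precharges=6
Acc 10: bank0 row1 -> MISS (open row1); precharges=7
Acc 11: bank2 row4 -> MISS (open row4); precharges=7
Acc 12: bank0 row3 -> MISS (open row3); precharges=8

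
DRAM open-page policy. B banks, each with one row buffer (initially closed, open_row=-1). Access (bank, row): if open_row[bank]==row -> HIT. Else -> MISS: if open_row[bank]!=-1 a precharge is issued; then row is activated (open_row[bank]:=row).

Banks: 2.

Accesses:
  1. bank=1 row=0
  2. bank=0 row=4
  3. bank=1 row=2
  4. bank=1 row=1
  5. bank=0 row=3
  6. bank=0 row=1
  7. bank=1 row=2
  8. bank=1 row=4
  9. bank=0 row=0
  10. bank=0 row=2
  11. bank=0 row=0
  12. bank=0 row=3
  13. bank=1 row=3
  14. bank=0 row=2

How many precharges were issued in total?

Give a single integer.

Acc 1: bank1 row0 -> MISS (open row0); precharges=0
Acc 2: bank0 row4 -> MISS (open row4); precharges=0
Acc 3: bank1 row2 -> MISS (open row2); precharges=1
Acc 4: bank1 row1 -> MISS (open row1); precharges=2
Acc 5: bank0 row3 -> MISS (open row3); precharges=3
Acc 6: bank0 row1 -> MISS (open row1); precharges=4
Acc 7: bank1 row2 -> MISS (open row2); precharges=5
Acc 8: bank1 row4 -> MISS (open row4); precharges=6
Acc 9: bank0 row0 -> MISS (open row0); precharges=7
Acc 10: bank0 row2 -> MISS (open row2); precharges=8
Acc 11: bank0 row0 -> MISS (open row0); precharges=9
Acc 12: bank0 row3 -> MISS (open row3); precharges=10
Acc 13: bank1 row3 -> MISS (open row3); precharges=11
Acc 14: bank0 row2 -> MISS (open row2); precharges=12

Answer: 12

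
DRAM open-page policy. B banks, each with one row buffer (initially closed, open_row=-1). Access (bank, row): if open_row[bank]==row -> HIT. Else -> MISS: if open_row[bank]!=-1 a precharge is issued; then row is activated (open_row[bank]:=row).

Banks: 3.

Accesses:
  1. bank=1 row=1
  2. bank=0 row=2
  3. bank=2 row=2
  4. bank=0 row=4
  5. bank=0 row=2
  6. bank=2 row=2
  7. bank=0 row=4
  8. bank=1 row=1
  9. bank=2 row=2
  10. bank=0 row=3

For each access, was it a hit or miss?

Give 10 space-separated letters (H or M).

Acc 1: bank1 row1 -> MISS (open row1); precharges=0
Acc 2: bank0 row2 -> MISS (open row2); precharges=0
Acc 3: bank2 row2 -> MISS (open row2); precharges=0
Acc 4: bank0 row4 -> MISS (open row4); precharges=1
Acc 5: bank0 row2 -> MISS (open row2); precharges=2
Acc 6: bank2 row2 -> HIT
Acc 7: bank0 row4 -> MISS (open row4); precharges=3
Acc 8: bank1 row1 -> HIT
Acc 9: bank2 row2 -> HIT
Acc 10: bank0 row3 -> MISS (open row3); precharges=4

Answer: M M M M M H M H H M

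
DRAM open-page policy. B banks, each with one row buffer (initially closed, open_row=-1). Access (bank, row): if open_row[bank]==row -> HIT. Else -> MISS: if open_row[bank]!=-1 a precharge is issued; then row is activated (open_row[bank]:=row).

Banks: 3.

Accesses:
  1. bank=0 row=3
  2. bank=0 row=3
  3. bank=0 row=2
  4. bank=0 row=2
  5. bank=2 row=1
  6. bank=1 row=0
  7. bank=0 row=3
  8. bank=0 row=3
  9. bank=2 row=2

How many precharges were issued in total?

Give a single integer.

Answer: 3

Derivation:
Acc 1: bank0 row3 -> MISS (open row3); precharges=0
Acc 2: bank0 row3 -> HIT
Acc 3: bank0 row2 -> MISS (open row2); precharges=1
Acc 4: bank0 row2 -> HIT
Acc 5: bank2 row1 -> MISS (open row1); precharges=1
Acc 6: bank1 row0 -> MISS (open row0); precharges=1
Acc 7: bank0 row3 -> MISS (open row3); precharges=2
Acc 8: bank0 row3 -> HIT
Acc 9: bank2 row2 -> MISS (open row2); precharges=3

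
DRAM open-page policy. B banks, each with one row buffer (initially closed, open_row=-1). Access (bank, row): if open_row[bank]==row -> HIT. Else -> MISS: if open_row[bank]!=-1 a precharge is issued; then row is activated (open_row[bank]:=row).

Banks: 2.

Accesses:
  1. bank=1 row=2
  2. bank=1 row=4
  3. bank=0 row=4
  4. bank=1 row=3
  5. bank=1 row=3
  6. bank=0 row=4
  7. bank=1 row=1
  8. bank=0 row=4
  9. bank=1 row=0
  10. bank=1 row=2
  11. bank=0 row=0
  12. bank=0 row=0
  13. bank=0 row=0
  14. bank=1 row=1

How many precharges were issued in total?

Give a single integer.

Acc 1: bank1 row2 -> MISS (open row2); precharges=0
Acc 2: bank1 row4 -> MISS (open row4); precharges=1
Acc 3: bank0 row4 -> MISS (open row4); precharges=1
Acc 4: bank1 row3 -> MISS (open row3); precharges=2
Acc 5: bank1 row3 -> HIT
Acc 6: bank0 row4 -> HIT
Acc 7: bank1 row1 -> MISS (open row1); precharges=3
Acc 8: bank0 row4 -> HIT
Acc 9: bank1 row0 -> MISS (open row0); precharges=4
Acc 10: bank1 row2 -> MISS (open row2); precharges=5
Acc 11: bank0 row0 -> MISS (open row0); precharges=6
Acc 12: bank0 row0 -> HIT
Acc 13: bank0 row0 -> HIT
Acc 14: bank1 row1 -> MISS (open row1); precharges=7

Answer: 7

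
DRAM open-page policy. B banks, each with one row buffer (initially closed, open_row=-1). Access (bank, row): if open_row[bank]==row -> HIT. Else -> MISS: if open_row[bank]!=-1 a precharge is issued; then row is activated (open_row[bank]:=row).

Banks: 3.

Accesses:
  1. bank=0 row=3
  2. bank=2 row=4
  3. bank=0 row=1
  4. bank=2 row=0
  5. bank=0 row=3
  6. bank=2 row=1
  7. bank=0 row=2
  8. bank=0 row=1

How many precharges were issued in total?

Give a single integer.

Acc 1: bank0 row3 -> MISS (open row3); precharges=0
Acc 2: bank2 row4 -> MISS (open row4); precharges=0
Acc 3: bank0 row1 -> MISS (open row1); precharges=1
Acc 4: bank2 row0 -> MISS (open row0); precharges=2
Acc 5: bank0 row3 -> MISS (open row3); precharges=3
Acc 6: bank2 row1 -> MISS (open row1); precharges=4
Acc 7: bank0 row2 -> MISS (open row2); precharges=5
Acc 8: bank0 row1 -> MISS (open row1); precharges=6

Answer: 6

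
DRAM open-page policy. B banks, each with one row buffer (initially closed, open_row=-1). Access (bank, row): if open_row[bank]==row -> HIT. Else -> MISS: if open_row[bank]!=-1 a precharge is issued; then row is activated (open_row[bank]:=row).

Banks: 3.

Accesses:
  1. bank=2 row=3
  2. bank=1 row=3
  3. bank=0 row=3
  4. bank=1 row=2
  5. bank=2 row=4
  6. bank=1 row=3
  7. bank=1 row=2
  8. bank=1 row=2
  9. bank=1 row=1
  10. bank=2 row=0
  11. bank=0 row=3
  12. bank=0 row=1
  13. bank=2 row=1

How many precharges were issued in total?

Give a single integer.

Acc 1: bank2 row3 -> MISS (open row3); precharges=0
Acc 2: bank1 row3 -> MISS (open row3); precharges=0
Acc 3: bank0 row3 -> MISS (open row3); precharges=0
Acc 4: bank1 row2 -> MISS (open row2); precharges=1
Acc 5: bank2 row4 -> MISS (open row4); precharges=2
Acc 6: bank1 row3 -> MISS (open row3); precharges=3
Acc 7: bank1 row2 -> MISS (open row2); precharges=4
Acc 8: bank1 row2 -> HIT
Acc 9: bank1 row1 -> MISS (open row1); precharges=5
Acc 10: bank2 row0 -> MISS (open row0); precharges=6
Acc 11: bank0 row3 -> HIT
Acc 12: bank0 row1 -> MISS (open row1); precharges=7
Acc 13: bank2 row1 -> MISS (open row1); precharges=8

Answer: 8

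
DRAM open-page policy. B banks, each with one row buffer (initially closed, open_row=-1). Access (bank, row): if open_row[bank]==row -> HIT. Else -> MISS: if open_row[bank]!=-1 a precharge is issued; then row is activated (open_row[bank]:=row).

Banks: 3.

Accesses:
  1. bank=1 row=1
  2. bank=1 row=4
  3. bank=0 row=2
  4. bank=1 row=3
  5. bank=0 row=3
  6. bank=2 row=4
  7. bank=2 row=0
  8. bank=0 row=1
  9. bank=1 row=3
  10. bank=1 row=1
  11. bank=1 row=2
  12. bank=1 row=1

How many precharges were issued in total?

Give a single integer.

Answer: 8

Derivation:
Acc 1: bank1 row1 -> MISS (open row1); precharges=0
Acc 2: bank1 row4 -> MISS (open row4); precharges=1
Acc 3: bank0 row2 -> MISS (open row2); precharges=1
Acc 4: bank1 row3 -> MISS (open row3); precharges=2
Acc 5: bank0 row3 -> MISS (open row3); precharges=3
Acc 6: bank2 row4 -> MISS (open row4); precharges=3
Acc 7: bank2 row0 -> MISS (open row0); precharges=4
Acc 8: bank0 row1 -> MISS (open row1); precharges=5
Acc 9: bank1 row3 -> HIT
Acc 10: bank1 row1 -> MISS (open row1); precharges=6
Acc 11: bank1 row2 -> MISS (open row2); precharges=7
Acc 12: bank1 row1 -> MISS (open row1); precharges=8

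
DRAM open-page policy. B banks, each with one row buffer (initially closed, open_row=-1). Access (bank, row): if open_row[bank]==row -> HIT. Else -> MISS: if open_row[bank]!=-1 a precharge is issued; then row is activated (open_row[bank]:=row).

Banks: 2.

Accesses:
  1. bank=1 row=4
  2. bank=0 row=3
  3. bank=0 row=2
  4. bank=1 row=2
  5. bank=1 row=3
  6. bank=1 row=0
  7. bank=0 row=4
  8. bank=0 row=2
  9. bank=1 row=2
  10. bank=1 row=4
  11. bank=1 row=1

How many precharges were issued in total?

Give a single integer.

Answer: 9

Derivation:
Acc 1: bank1 row4 -> MISS (open row4); precharges=0
Acc 2: bank0 row3 -> MISS (open row3); precharges=0
Acc 3: bank0 row2 -> MISS (open row2); precharges=1
Acc 4: bank1 row2 -> MISS (open row2); precharges=2
Acc 5: bank1 row3 -> MISS (open row3); precharges=3
Acc 6: bank1 row0 -> MISS (open row0); precharges=4
Acc 7: bank0 row4 -> MISS (open row4); precharges=5
Acc 8: bank0 row2 -> MISS (open row2); precharges=6
Acc 9: bank1 row2 -> MISS (open row2); precharges=7
Acc 10: bank1 row4 -> MISS (open row4); precharges=8
Acc 11: bank1 row1 -> MISS (open row1); precharges=9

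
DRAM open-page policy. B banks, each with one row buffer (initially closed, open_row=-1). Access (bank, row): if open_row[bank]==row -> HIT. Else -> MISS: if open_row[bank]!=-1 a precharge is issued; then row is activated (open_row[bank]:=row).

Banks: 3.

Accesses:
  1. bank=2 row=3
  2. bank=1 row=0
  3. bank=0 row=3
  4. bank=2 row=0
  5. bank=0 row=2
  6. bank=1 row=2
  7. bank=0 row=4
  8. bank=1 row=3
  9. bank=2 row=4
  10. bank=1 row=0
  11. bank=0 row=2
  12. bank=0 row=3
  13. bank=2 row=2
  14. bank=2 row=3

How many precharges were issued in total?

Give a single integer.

Acc 1: bank2 row3 -> MISS (open row3); precharges=0
Acc 2: bank1 row0 -> MISS (open row0); precharges=0
Acc 3: bank0 row3 -> MISS (open row3); precharges=0
Acc 4: bank2 row0 -> MISS (open row0); precharges=1
Acc 5: bank0 row2 -> MISS (open row2); precharges=2
Acc 6: bank1 row2 -> MISS (open row2); precharges=3
Acc 7: bank0 row4 -> MISS (open row4); precharges=4
Acc 8: bank1 row3 -> MISS (open row3); precharges=5
Acc 9: bank2 row4 -> MISS (open row4); precharges=6
Acc 10: bank1 row0 -> MISS (open row0); precharges=7
Acc 11: bank0 row2 -> MISS (open row2); precharges=8
Acc 12: bank0 row3 -> MISS (open row3); precharges=9
Acc 13: bank2 row2 -> MISS (open row2); precharges=10
Acc 14: bank2 row3 -> MISS (open row3); precharges=11

Answer: 11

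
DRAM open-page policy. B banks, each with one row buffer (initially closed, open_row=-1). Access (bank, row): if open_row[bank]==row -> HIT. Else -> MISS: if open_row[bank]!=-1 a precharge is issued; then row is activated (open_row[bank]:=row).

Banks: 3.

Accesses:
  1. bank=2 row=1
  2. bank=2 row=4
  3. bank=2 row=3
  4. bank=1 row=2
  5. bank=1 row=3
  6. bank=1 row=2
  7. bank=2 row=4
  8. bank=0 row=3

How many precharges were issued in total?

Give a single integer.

Answer: 5

Derivation:
Acc 1: bank2 row1 -> MISS (open row1); precharges=0
Acc 2: bank2 row4 -> MISS (open row4); precharges=1
Acc 3: bank2 row3 -> MISS (open row3); precharges=2
Acc 4: bank1 row2 -> MISS (open row2); precharges=2
Acc 5: bank1 row3 -> MISS (open row3); precharges=3
Acc 6: bank1 row2 -> MISS (open row2); precharges=4
Acc 7: bank2 row4 -> MISS (open row4); precharges=5
Acc 8: bank0 row3 -> MISS (open row3); precharges=5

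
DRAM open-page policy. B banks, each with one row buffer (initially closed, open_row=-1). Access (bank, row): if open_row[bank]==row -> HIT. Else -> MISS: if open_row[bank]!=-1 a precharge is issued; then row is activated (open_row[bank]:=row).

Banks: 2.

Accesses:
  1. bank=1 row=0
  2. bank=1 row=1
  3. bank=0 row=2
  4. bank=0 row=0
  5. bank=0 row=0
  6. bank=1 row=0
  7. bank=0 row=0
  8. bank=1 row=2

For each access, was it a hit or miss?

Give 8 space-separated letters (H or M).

Acc 1: bank1 row0 -> MISS (open row0); precharges=0
Acc 2: bank1 row1 -> MISS (open row1); precharges=1
Acc 3: bank0 row2 -> MISS (open row2); precharges=1
Acc 4: bank0 row0 -> MISS (open row0); precharges=2
Acc 5: bank0 row0 -> HIT
Acc 6: bank1 row0 -> MISS (open row0); precharges=3
Acc 7: bank0 row0 -> HIT
Acc 8: bank1 row2 -> MISS (open row2); precharges=4

Answer: M M M M H M H M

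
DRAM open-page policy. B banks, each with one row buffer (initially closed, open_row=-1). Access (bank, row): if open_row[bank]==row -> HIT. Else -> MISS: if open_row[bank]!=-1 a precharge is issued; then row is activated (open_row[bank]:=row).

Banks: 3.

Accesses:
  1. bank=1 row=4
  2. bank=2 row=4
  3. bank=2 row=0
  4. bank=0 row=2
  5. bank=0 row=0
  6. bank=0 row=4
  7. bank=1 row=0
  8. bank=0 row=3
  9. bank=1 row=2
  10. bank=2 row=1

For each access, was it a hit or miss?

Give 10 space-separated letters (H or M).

Answer: M M M M M M M M M M

Derivation:
Acc 1: bank1 row4 -> MISS (open row4); precharges=0
Acc 2: bank2 row4 -> MISS (open row4); precharges=0
Acc 3: bank2 row0 -> MISS (open row0); precharges=1
Acc 4: bank0 row2 -> MISS (open row2); precharges=1
Acc 5: bank0 row0 -> MISS (open row0); precharges=2
Acc 6: bank0 row4 -> MISS (open row4); precharges=3
Acc 7: bank1 row0 -> MISS (open row0); precharges=4
Acc 8: bank0 row3 -> MISS (open row3); precharges=5
Acc 9: bank1 row2 -> MISS (open row2); precharges=6
Acc 10: bank2 row1 -> MISS (open row1); precharges=7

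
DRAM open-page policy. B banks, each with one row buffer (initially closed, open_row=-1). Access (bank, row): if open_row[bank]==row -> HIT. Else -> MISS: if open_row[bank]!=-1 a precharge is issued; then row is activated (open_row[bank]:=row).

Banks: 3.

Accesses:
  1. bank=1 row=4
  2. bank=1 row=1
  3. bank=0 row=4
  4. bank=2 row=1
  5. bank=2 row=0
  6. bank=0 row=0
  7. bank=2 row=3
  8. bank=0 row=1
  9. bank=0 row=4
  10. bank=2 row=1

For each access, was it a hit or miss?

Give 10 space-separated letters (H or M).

Acc 1: bank1 row4 -> MISS (open row4); precharges=0
Acc 2: bank1 row1 -> MISS (open row1); precharges=1
Acc 3: bank0 row4 -> MISS (open row4); precharges=1
Acc 4: bank2 row1 -> MISS (open row1); precharges=1
Acc 5: bank2 row0 -> MISS (open row0); precharges=2
Acc 6: bank0 row0 -> MISS (open row0); precharges=3
Acc 7: bank2 row3 -> MISS (open row3); precharges=4
Acc 8: bank0 row1 -> MISS (open row1); precharges=5
Acc 9: bank0 row4 -> MISS (open row4); precharges=6
Acc 10: bank2 row1 -> MISS (open row1); precharges=7

Answer: M M M M M M M M M M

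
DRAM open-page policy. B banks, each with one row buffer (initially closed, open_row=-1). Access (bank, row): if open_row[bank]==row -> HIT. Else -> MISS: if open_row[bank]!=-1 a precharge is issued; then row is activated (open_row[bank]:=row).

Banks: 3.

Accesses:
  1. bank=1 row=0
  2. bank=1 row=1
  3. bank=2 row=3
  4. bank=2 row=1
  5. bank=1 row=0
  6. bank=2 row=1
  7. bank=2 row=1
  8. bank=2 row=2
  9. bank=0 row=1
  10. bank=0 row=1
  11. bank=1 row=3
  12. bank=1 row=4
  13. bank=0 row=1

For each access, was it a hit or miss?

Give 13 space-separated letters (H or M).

Acc 1: bank1 row0 -> MISS (open row0); precharges=0
Acc 2: bank1 row1 -> MISS (open row1); precharges=1
Acc 3: bank2 row3 -> MISS (open row3); precharges=1
Acc 4: bank2 row1 -> MISS (open row1); precharges=2
Acc 5: bank1 row0 -> MISS (open row0); precharges=3
Acc 6: bank2 row1 -> HIT
Acc 7: bank2 row1 -> HIT
Acc 8: bank2 row2 -> MISS (open row2); precharges=4
Acc 9: bank0 row1 -> MISS (open row1); precharges=4
Acc 10: bank0 row1 -> HIT
Acc 11: bank1 row3 -> MISS (open row3); precharges=5
Acc 12: bank1 row4 -> MISS (open row4); precharges=6
Acc 13: bank0 row1 -> HIT

Answer: M M M M M H H M M H M M H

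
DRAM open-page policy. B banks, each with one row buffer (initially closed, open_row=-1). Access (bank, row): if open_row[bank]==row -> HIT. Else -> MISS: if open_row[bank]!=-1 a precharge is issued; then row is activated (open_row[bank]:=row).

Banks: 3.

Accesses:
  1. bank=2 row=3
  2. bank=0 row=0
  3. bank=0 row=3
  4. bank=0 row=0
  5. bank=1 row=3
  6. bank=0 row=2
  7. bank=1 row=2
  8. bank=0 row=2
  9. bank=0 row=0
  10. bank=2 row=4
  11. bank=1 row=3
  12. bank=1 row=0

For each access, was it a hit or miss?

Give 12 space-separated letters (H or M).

Acc 1: bank2 row3 -> MISS (open row3); precharges=0
Acc 2: bank0 row0 -> MISS (open row0); precharges=0
Acc 3: bank0 row3 -> MISS (open row3); precharges=1
Acc 4: bank0 row0 -> MISS (open row0); precharges=2
Acc 5: bank1 row3 -> MISS (open row3); precharges=2
Acc 6: bank0 row2 -> MISS (open row2); precharges=3
Acc 7: bank1 row2 -> MISS (open row2); precharges=4
Acc 8: bank0 row2 -> HIT
Acc 9: bank0 row0 -> MISS (open row0); precharges=5
Acc 10: bank2 row4 -> MISS (open row4); precharges=6
Acc 11: bank1 row3 -> MISS (open row3); precharges=7
Acc 12: bank1 row0 -> MISS (open row0); precharges=8

Answer: M M M M M M M H M M M M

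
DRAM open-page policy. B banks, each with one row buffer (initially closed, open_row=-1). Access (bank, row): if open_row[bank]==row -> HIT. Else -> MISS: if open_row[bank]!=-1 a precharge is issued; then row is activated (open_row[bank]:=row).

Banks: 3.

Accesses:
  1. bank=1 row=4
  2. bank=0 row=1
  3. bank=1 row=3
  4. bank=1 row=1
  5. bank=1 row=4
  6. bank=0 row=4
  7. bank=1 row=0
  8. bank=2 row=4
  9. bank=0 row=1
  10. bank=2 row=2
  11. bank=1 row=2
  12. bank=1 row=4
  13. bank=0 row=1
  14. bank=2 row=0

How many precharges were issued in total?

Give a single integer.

Answer: 10

Derivation:
Acc 1: bank1 row4 -> MISS (open row4); precharges=0
Acc 2: bank0 row1 -> MISS (open row1); precharges=0
Acc 3: bank1 row3 -> MISS (open row3); precharges=1
Acc 4: bank1 row1 -> MISS (open row1); precharges=2
Acc 5: bank1 row4 -> MISS (open row4); precharges=3
Acc 6: bank0 row4 -> MISS (open row4); precharges=4
Acc 7: bank1 row0 -> MISS (open row0); precharges=5
Acc 8: bank2 row4 -> MISS (open row4); precharges=5
Acc 9: bank0 row1 -> MISS (open row1); precharges=6
Acc 10: bank2 row2 -> MISS (open row2); precharges=7
Acc 11: bank1 row2 -> MISS (open row2); precharges=8
Acc 12: bank1 row4 -> MISS (open row4); precharges=9
Acc 13: bank0 row1 -> HIT
Acc 14: bank2 row0 -> MISS (open row0); precharges=10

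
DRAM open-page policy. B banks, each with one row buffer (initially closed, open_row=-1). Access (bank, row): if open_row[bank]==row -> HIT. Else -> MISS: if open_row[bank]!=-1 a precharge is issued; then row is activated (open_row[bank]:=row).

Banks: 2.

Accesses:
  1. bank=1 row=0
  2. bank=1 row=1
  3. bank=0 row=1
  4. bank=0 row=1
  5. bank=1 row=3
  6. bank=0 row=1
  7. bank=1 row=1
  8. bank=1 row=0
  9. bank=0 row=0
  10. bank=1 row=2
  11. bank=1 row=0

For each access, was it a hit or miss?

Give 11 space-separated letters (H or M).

Acc 1: bank1 row0 -> MISS (open row0); precharges=0
Acc 2: bank1 row1 -> MISS (open row1); precharges=1
Acc 3: bank0 row1 -> MISS (open row1); precharges=1
Acc 4: bank0 row1 -> HIT
Acc 5: bank1 row3 -> MISS (open row3); precharges=2
Acc 6: bank0 row1 -> HIT
Acc 7: bank1 row1 -> MISS (open row1); precharges=3
Acc 8: bank1 row0 -> MISS (open row0); precharges=4
Acc 9: bank0 row0 -> MISS (open row0); precharges=5
Acc 10: bank1 row2 -> MISS (open row2); precharges=6
Acc 11: bank1 row0 -> MISS (open row0); precharges=7

Answer: M M M H M H M M M M M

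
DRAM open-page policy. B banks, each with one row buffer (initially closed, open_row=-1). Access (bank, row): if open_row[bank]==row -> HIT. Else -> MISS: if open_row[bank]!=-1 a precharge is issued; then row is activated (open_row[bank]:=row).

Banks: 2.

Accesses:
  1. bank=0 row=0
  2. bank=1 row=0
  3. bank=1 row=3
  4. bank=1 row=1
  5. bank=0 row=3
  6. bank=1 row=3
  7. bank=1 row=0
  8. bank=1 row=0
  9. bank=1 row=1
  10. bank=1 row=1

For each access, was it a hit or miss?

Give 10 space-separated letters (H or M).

Answer: M M M M M M M H M H

Derivation:
Acc 1: bank0 row0 -> MISS (open row0); precharges=0
Acc 2: bank1 row0 -> MISS (open row0); precharges=0
Acc 3: bank1 row3 -> MISS (open row3); precharges=1
Acc 4: bank1 row1 -> MISS (open row1); precharges=2
Acc 5: bank0 row3 -> MISS (open row3); precharges=3
Acc 6: bank1 row3 -> MISS (open row3); precharges=4
Acc 7: bank1 row0 -> MISS (open row0); precharges=5
Acc 8: bank1 row0 -> HIT
Acc 9: bank1 row1 -> MISS (open row1); precharges=6
Acc 10: bank1 row1 -> HIT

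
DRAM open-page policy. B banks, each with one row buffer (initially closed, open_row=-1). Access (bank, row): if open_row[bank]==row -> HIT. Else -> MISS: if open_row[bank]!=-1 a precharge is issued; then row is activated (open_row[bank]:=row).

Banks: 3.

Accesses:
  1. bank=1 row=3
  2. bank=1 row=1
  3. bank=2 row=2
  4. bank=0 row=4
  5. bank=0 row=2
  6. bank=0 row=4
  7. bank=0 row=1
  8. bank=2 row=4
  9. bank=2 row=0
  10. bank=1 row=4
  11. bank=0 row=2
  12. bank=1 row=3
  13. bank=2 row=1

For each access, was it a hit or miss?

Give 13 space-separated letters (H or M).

Answer: M M M M M M M M M M M M M

Derivation:
Acc 1: bank1 row3 -> MISS (open row3); precharges=0
Acc 2: bank1 row1 -> MISS (open row1); precharges=1
Acc 3: bank2 row2 -> MISS (open row2); precharges=1
Acc 4: bank0 row4 -> MISS (open row4); precharges=1
Acc 5: bank0 row2 -> MISS (open row2); precharges=2
Acc 6: bank0 row4 -> MISS (open row4); precharges=3
Acc 7: bank0 row1 -> MISS (open row1); precharges=4
Acc 8: bank2 row4 -> MISS (open row4); precharges=5
Acc 9: bank2 row0 -> MISS (open row0); precharges=6
Acc 10: bank1 row4 -> MISS (open row4); precharges=7
Acc 11: bank0 row2 -> MISS (open row2); precharges=8
Acc 12: bank1 row3 -> MISS (open row3); precharges=9
Acc 13: bank2 row1 -> MISS (open row1); precharges=10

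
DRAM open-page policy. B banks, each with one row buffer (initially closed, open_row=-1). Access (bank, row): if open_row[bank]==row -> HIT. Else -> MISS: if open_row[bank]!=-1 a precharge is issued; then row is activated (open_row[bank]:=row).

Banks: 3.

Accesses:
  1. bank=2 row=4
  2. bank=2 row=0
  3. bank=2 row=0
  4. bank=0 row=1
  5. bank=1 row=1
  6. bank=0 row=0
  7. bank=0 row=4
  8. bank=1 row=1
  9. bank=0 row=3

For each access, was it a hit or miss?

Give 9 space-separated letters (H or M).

Answer: M M H M M M M H M

Derivation:
Acc 1: bank2 row4 -> MISS (open row4); precharges=0
Acc 2: bank2 row0 -> MISS (open row0); precharges=1
Acc 3: bank2 row0 -> HIT
Acc 4: bank0 row1 -> MISS (open row1); precharges=1
Acc 5: bank1 row1 -> MISS (open row1); precharges=1
Acc 6: bank0 row0 -> MISS (open row0); precharges=2
Acc 7: bank0 row4 -> MISS (open row4); precharges=3
Acc 8: bank1 row1 -> HIT
Acc 9: bank0 row3 -> MISS (open row3); precharges=4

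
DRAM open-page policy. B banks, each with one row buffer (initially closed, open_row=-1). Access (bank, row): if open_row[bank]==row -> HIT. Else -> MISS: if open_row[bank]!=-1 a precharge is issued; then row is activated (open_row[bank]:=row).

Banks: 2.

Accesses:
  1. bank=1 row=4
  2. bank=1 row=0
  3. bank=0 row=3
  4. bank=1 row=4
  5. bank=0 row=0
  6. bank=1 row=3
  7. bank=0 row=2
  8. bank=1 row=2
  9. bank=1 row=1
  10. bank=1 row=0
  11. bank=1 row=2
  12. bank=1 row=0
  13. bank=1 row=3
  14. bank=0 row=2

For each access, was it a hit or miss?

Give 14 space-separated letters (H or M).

Acc 1: bank1 row4 -> MISS (open row4); precharges=0
Acc 2: bank1 row0 -> MISS (open row0); precharges=1
Acc 3: bank0 row3 -> MISS (open row3); precharges=1
Acc 4: bank1 row4 -> MISS (open row4); precharges=2
Acc 5: bank0 row0 -> MISS (open row0); precharges=3
Acc 6: bank1 row3 -> MISS (open row3); precharges=4
Acc 7: bank0 row2 -> MISS (open row2); precharges=5
Acc 8: bank1 row2 -> MISS (open row2); precharges=6
Acc 9: bank1 row1 -> MISS (open row1); precharges=7
Acc 10: bank1 row0 -> MISS (open row0); precharges=8
Acc 11: bank1 row2 -> MISS (open row2); precharges=9
Acc 12: bank1 row0 -> MISS (open row0); precharges=10
Acc 13: bank1 row3 -> MISS (open row3); precharges=11
Acc 14: bank0 row2 -> HIT

Answer: M M M M M M M M M M M M M H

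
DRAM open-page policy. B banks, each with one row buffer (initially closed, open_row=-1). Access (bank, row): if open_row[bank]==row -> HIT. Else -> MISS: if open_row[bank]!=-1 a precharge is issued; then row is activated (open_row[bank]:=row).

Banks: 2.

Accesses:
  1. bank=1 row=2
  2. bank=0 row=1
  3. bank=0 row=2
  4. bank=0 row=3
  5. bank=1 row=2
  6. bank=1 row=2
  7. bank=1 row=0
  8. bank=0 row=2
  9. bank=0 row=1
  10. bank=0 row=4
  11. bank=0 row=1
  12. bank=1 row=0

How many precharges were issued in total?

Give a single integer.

Acc 1: bank1 row2 -> MISS (open row2); precharges=0
Acc 2: bank0 row1 -> MISS (open row1); precharges=0
Acc 3: bank0 row2 -> MISS (open row2); precharges=1
Acc 4: bank0 row3 -> MISS (open row3); precharges=2
Acc 5: bank1 row2 -> HIT
Acc 6: bank1 row2 -> HIT
Acc 7: bank1 row0 -> MISS (open row0); precharges=3
Acc 8: bank0 row2 -> MISS (open row2); precharges=4
Acc 9: bank0 row1 -> MISS (open row1); precharges=5
Acc 10: bank0 row4 -> MISS (open row4); precharges=6
Acc 11: bank0 row1 -> MISS (open row1); precharges=7
Acc 12: bank1 row0 -> HIT

Answer: 7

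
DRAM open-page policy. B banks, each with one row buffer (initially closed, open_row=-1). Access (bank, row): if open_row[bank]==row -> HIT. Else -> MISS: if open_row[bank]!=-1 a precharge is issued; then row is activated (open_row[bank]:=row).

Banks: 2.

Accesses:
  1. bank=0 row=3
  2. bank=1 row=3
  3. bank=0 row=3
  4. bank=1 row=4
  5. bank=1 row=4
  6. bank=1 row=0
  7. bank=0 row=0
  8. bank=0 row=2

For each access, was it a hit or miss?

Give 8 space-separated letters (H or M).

Answer: M M H M H M M M

Derivation:
Acc 1: bank0 row3 -> MISS (open row3); precharges=0
Acc 2: bank1 row3 -> MISS (open row3); precharges=0
Acc 3: bank0 row3 -> HIT
Acc 4: bank1 row4 -> MISS (open row4); precharges=1
Acc 5: bank1 row4 -> HIT
Acc 6: bank1 row0 -> MISS (open row0); precharges=2
Acc 7: bank0 row0 -> MISS (open row0); precharges=3
Acc 8: bank0 row2 -> MISS (open row2); precharges=4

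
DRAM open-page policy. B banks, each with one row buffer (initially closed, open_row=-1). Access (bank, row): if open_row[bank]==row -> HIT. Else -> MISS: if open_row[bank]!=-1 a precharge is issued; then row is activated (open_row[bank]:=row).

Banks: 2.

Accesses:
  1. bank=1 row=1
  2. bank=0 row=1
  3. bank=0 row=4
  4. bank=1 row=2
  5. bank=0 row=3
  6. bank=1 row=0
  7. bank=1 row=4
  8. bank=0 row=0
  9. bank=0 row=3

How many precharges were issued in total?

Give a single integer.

Acc 1: bank1 row1 -> MISS (open row1); precharges=0
Acc 2: bank0 row1 -> MISS (open row1); precharges=0
Acc 3: bank0 row4 -> MISS (open row4); precharges=1
Acc 4: bank1 row2 -> MISS (open row2); precharges=2
Acc 5: bank0 row3 -> MISS (open row3); precharges=3
Acc 6: bank1 row0 -> MISS (open row0); precharges=4
Acc 7: bank1 row4 -> MISS (open row4); precharges=5
Acc 8: bank0 row0 -> MISS (open row0); precharges=6
Acc 9: bank0 row3 -> MISS (open row3); precharges=7

Answer: 7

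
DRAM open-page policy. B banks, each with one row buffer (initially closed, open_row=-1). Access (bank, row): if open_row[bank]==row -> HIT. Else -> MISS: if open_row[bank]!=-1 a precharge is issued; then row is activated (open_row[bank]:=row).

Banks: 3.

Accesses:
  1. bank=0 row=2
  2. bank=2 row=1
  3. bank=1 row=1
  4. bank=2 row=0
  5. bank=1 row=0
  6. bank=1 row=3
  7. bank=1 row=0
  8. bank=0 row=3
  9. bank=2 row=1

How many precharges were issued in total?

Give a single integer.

Answer: 6

Derivation:
Acc 1: bank0 row2 -> MISS (open row2); precharges=0
Acc 2: bank2 row1 -> MISS (open row1); precharges=0
Acc 3: bank1 row1 -> MISS (open row1); precharges=0
Acc 4: bank2 row0 -> MISS (open row0); precharges=1
Acc 5: bank1 row0 -> MISS (open row0); precharges=2
Acc 6: bank1 row3 -> MISS (open row3); precharges=3
Acc 7: bank1 row0 -> MISS (open row0); precharges=4
Acc 8: bank0 row3 -> MISS (open row3); precharges=5
Acc 9: bank2 row1 -> MISS (open row1); precharges=6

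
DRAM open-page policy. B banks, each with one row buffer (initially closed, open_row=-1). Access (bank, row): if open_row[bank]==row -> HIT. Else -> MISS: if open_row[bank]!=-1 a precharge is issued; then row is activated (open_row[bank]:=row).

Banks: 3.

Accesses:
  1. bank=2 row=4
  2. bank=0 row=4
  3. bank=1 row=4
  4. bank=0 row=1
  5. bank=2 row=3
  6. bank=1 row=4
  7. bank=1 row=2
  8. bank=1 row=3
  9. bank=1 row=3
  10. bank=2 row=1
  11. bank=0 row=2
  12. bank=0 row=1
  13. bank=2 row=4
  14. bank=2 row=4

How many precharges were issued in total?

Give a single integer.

Answer: 8

Derivation:
Acc 1: bank2 row4 -> MISS (open row4); precharges=0
Acc 2: bank0 row4 -> MISS (open row4); precharges=0
Acc 3: bank1 row4 -> MISS (open row4); precharges=0
Acc 4: bank0 row1 -> MISS (open row1); precharges=1
Acc 5: bank2 row3 -> MISS (open row3); precharges=2
Acc 6: bank1 row4 -> HIT
Acc 7: bank1 row2 -> MISS (open row2); precharges=3
Acc 8: bank1 row3 -> MISS (open row3); precharges=4
Acc 9: bank1 row3 -> HIT
Acc 10: bank2 row1 -> MISS (open row1); precharges=5
Acc 11: bank0 row2 -> MISS (open row2); precharges=6
Acc 12: bank0 row1 -> MISS (open row1); precharges=7
Acc 13: bank2 row4 -> MISS (open row4); precharges=8
Acc 14: bank2 row4 -> HIT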